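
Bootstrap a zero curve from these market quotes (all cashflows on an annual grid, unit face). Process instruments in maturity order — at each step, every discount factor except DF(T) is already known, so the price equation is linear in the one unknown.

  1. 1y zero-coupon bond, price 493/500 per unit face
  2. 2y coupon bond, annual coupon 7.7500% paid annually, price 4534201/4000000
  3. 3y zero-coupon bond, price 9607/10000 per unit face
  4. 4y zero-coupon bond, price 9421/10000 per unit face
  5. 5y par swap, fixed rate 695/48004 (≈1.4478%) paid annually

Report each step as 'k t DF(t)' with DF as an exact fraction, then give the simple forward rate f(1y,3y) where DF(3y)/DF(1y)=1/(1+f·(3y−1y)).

1 1 493/500
2 2 9811/10000
3 3 9607/10000
4 4 9421/10000
5 5 1861/2000
f(1y,3y) = ((493/500)/(9607/10000) − 1)/(2) = 253/19214 ≈ 1.3167%

step 1 [1y] zero: DF = P = 493/500 ≈ 0.986000
step 2 [2y] bond c/1=31/400: DF=(4534201/4000000 − 31/400·(0.986000))/(1+31/400) = 9811/10000 ≈ 0.981100
step 3 [3y] zero: DF = P = 9607/10000 ≈ 0.960700
step 4 [4y] zero: DF = P = 9421/10000 ≈ 0.942100
step 5 [5y] swap r/1=695/48004: DF=(1 − 695/48004·(0.986000+0.981100+0.960700+0.942100))/(1+695/48004) = 1861/2000 ≈ 0.930500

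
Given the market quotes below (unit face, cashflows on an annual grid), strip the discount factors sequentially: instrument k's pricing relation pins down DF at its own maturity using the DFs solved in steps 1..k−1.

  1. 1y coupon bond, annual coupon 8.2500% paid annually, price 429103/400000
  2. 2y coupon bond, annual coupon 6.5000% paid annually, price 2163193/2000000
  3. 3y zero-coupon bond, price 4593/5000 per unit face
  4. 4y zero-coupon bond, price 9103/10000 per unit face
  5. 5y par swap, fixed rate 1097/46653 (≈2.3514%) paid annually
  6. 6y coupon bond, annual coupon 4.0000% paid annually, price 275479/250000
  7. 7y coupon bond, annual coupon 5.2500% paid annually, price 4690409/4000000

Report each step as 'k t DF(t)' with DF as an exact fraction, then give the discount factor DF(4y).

step 1 [1y] bond c/1=33/400: DF=(429103/400000 − 33/400·(0))/(1+33/400) = 991/1000 ≈ 0.991000
step 2 [2y] bond c/1=13/200: DF=(2163193/2000000 − 13/200·(0.991000))/(1+13/200) = 9551/10000 ≈ 0.955100
step 3 [3y] zero: DF = P = 4593/5000 ≈ 0.918600
step 4 [4y] zero: DF = P = 9103/10000 ≈ 0.910300
step 5 [5y] swap r/1=1097/46653: DF=(1 − 1097/46653·(0.991000+0.955100+0.918600+0.910300))/(1+1097/46653) = 8903/10000 ≈ 0.890300
step 6 [6y] bond c/1=1/25: DF=(275479/250000 − 1/25·(0.991000+0.955100+0.918600+0.910300+0.890300))/(1+1/25) = 8801/10000 ≈ 0.880100
step 7 [7y] bond c/1=21/400: DF=(4690409/4000000 − 21/400·(0.991000+0.955100+0.918600+0.910300+0.890300+0.880100))/(1+21/400) = 67/80 ≈ 0.837500

1 1 991/1000
2 2 9551/10000
3 3 4593/5000
4 4 9103/10000
5 5 8903/10000
6 6 8801/10000
7 7 67/80
DF(4y) = 9103/10000 ≈ 0.910300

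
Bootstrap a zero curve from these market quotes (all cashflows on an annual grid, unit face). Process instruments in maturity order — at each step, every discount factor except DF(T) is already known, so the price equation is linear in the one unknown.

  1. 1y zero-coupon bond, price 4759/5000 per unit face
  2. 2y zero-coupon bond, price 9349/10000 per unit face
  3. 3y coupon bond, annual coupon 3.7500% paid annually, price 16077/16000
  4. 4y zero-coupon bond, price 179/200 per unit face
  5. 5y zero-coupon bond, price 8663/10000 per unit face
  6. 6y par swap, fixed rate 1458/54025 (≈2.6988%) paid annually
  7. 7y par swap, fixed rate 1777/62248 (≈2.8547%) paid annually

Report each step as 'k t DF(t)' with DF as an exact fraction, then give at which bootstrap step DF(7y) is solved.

step 1 [1y] zero: DF = P = 4759/5000 ≈ 0.951800
step 2 [2y] zero: DF = P = 9349/10000 ≈ 0.934900
step 3 [3y] bond c/1=3/80: DF=(16077/16000 − 3/80·(0.951800+0.934900))/(1+3/80) = 9003/10000 ≈ 0.900300
step 4 [4y] zero: DF = P = 179/200 ≈ 0.895000
step 5 [5y] zero: DF = P = 8663/10000 ≈ 0.866300
step 6 [6y] swap r/1=1458/54025: DF=(1 − 1458/54025·(0.951800+0.934900+0.900300+0.895000+0.866300))/(1+1458/54025) = 4271/5000 ≈ 0.854200
step 7 [7y] swap r/1=1777/62248: DF=(1 − 1777/62248·(0.951800+0.934900+0.900300+0.895000+0.866300+0.854200))/(1+1777/62248) = 8223/10000 ≈ 0.822300

1 1 4759/5000
2 2 9349/10000
3 3 9003/10000
4 4 179/200
5 5 8663/10000
6 6 4271/5000
7 7 8223/10000
DF(7y) is solved at step 7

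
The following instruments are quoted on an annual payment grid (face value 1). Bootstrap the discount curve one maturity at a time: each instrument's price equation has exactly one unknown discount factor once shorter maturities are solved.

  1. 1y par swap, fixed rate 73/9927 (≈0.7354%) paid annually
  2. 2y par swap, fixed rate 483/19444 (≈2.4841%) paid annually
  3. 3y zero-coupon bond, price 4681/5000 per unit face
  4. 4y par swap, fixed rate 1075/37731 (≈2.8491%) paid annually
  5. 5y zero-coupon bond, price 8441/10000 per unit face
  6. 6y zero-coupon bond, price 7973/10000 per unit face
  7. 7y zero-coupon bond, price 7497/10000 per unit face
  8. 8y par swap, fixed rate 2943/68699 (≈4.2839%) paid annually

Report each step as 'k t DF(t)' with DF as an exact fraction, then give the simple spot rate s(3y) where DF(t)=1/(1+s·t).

step 1 [1y] swap r/1=73/9927: DF=(1 − 73/9927·(0))/(1+73/9927) = 9927/10000 ≈ 0.992700
step 2 [2y] swap r/1=483/19444: DF=(1 − 483/19444·(0.992700))/(1+483/19444) = 9517/10000 ≈ 0.951700
step 3 [3y] zero: DF = P = 4681/5000 ≈ 0.936200
step 4 [4y] swap r/1=1075/37731: DF=(1 − 1075/37731·(0.992700+0.951700+0.936200))/(1+1075/37731) = 357/400 ≈ 0.892500
step 5 [5y] zero: DF = P = 8441/10000 ≈ 0.844100
step 6 [6y] zero: DF = P = 7973/10000 ≈ 0.797300
step 7 [7y] zero: DF = P = 7497/10000 ≈ 0.749700
step 8 [8y] swap r/1=2943/68699: DF=(1 − 2943/68699·(0.992700+0.951700+0.936200+0.892500+0.844100+0.797300+0.749700))/(1+2943/68699) = 7057/10000 ≈ 0.705700

1 1 9927/10000
2 2 9517/10000
3 3 4681/5000
4 4 357/400
5 5 8441/10000
6 6 7973/10000
7 7 7497/10000
8 8 7057/10000
s(3y) = (1/(4681/5000) − 1)/(3) = 319/14043 ≈ 2.2716%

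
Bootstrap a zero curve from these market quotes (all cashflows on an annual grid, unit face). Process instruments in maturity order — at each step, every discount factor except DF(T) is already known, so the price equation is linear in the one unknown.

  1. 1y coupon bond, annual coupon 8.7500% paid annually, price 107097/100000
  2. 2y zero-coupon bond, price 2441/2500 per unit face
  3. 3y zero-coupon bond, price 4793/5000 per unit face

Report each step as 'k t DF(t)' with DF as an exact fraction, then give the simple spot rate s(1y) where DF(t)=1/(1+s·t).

1 1 1231/1250
2 2 2441/2500
3 3 4793/5000
s(1y) = (1/(1231/1250) − 1)/(1) = 19/1231 ≈ 1.5435%

step 1 [1y] bond c/1=7/80: DF=(107097/100000 − 7/80·(0))/(1+7/80) = 1231/1250 ≈ 0.984800
step 2 [2y] zero: DF = P = 2441/2500 ≈ 0.976400
step 3 [3y] zero: DF = P = 4793/5000 ≈ 0.958600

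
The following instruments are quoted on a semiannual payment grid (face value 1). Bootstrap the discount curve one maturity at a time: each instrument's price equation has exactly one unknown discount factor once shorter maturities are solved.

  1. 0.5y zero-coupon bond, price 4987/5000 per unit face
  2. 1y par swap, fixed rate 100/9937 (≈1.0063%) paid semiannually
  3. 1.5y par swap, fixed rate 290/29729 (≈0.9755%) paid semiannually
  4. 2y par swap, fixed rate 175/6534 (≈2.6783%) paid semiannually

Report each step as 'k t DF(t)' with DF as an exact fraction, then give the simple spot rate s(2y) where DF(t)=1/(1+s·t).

1 1/2 4987/5000
2 1 99/100
3 3/2 1971/2000
4 2 379/400
s(2y) = (1/(379/400) − 1)/(2) = 21/758 ≈ 2.7704%

step 1 [0.5y] zero: DF = P = 4987/5000 ≈ 0.997400
step 2 [1y] swap r/2=50/9937: DF=(1 − 50/9937·(0.997400))/(1+50/9937) = 99/100 ≈ 0.990000
step 3 [1.5y] swap r/2=145/29729: DF=(1 − 145/29729·(0.997400+0.990000))/(1+145/29729) = 1971/2000 ≈ 0.985500
step 4 [2y] swap r/2=175/13068: DF=(1 − 175/13068·(0.997400+0.990000+0.985500))/(1+175/13068) = 379/400 ≈ 0.947500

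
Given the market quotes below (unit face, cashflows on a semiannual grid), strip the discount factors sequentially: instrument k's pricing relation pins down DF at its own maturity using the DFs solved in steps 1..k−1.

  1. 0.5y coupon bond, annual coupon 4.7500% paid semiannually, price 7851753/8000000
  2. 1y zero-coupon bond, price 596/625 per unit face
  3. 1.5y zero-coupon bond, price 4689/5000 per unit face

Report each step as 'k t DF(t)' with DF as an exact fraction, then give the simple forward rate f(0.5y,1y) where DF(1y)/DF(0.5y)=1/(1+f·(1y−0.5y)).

step 1 [0.5y] bond c/2=19/800: DF=(7851753/8000000 − 19/800·(0))/(1+19/800) = 9587/10000 ≈ 0.958700
step 2 [1y] zero: DF = P = 596/625 ≈ 0.953600
step 3 [1.5y] zero: DF = P = 4689/5000 ≈ 0.937800

1 1/2 9587/10000
2 1 596/625
3 3/2 4689/5000
f(0.5y,1y) = ((9587/10000)/(596/625) − 1)/(1/2) = 51/4768 ≈ 1.0696%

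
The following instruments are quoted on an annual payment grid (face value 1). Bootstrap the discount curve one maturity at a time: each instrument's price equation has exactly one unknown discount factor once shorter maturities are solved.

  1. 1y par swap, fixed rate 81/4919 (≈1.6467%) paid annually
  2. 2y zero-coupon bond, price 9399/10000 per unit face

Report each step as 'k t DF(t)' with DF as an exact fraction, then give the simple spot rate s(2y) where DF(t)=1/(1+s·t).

1 1 4919/5000
2 2 9399/10000
s(2y) = (1/(9399/10000) − 1)/(2) = 601/18798 ≈ 3.1971%

step 1 [1y] swap r/1=81/4919: DF=(1 − 81/4919·(0))/(1+81/4919) = 4919/5000 ≈ 0.983800
step 2 [2y] zero: DF = P = 9399/10000 ≈ 0.939900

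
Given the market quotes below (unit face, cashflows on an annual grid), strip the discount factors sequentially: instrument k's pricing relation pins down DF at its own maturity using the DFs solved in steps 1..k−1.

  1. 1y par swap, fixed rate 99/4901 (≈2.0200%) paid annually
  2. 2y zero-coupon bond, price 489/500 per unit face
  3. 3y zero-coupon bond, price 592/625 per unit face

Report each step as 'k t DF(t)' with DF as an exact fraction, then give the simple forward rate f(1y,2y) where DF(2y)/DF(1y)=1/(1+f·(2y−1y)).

1 1 4901/5000
2 2 489/500
3 3 592/625
f(1y,2y) = ((4901/5000)/(489/500) − 1)/(1) = 11/4890 ≈ 0.2249%

step 1 [1y] swap r/1=99/4901: DF=(1 − 99/4901·(0))/(1+99/4901) = 4901/5000 ≈ 0.980200
step 2 [2y] zero: DF = P = 489/500 ≈ 0.978000
step 3 [3y] zero: DF = P = 592/625 ≈ 0.947200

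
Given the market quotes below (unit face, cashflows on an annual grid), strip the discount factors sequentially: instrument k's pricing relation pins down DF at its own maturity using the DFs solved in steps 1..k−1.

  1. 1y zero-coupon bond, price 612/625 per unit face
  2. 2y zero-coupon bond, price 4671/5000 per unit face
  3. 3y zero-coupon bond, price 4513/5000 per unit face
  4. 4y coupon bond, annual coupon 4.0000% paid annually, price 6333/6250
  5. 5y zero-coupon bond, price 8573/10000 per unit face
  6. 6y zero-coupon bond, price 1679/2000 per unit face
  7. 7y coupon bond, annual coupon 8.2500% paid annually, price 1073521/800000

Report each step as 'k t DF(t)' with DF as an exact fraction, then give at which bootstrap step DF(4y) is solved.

1 1 612/625
2 2 4671/5000
3 3 4513/5000
4 4 433/500
5 5 8573/10000
6 6 1679/2000
7 7 8297/10000
DF(4y) is solved at step 4

step 1 [1y] zero: DF = P = 612/625 ≈ 0.979200
step 2 [2y] zero: DF = P = 4671/5000 ≈ 0.934200
step 3 [3y] zero: DF = P = 4513/5000 ≈ 0.902600
step 4 [4y] bond c/1=1/25: DF=(6333/6250 − 1/25·(0.979200+0.934200+0.902600))/(1+1/25) = 433/500 ≈ 0.866000
step 5 [5y] zero: DF = P = 8573/10000 ≈ 0.857300
step 6 [6y] zero: DF = P = 1679/2000 ≈ 0.839500
step 7 [7y] bond c/1=33/400: DF=(1073521/800000 − 33/400·(0.979200+0.934200+0.902600+0.866000+0.857300+0.839500))/(1+33/400) = 8297/10000 ≈ 0.829700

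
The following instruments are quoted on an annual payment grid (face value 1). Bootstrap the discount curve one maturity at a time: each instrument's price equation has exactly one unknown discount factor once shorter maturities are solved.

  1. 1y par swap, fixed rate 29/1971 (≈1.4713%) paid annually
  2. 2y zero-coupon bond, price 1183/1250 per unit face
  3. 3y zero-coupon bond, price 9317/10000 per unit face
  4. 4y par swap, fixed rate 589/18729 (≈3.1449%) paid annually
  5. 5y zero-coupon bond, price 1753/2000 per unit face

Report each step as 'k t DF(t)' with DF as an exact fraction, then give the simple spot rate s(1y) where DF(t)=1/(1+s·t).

1 1 1971/2000
2 2 1183/1250
3 3 9317/10000
4 4 4411/5000
5 5 1753/2000
s(1y) = (1/(1971/2000) − 1)/(1) = 29/1971 ≈ 1.4713%

step 1 [1y] swap r/1=29/1971: DF=(1 − 29/1971·(0))/(1+29/1971) = 1971/2000 ≈ 0.985500
step 2 [2y] zero: DF = P = 1183/1250 ≈ 0.946400
step 3 [3y] zero: DF = P = 9317/10000 ≈ 0.931700
step 4 [4y] swap r/1=589/18729: DF=(1 − 589/18729·(0.985500+0.946400+0.931700))/(1+589/18729) = 4411/5000 ≈ 0.882200
step 5 [5y] zero: DF = P = 1753/2000 ≈ 0.876500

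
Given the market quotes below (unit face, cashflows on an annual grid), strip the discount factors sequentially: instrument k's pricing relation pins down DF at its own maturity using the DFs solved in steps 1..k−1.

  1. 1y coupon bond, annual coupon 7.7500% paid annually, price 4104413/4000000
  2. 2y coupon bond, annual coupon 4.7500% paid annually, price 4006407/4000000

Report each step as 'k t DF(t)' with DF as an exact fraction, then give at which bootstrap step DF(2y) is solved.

1 1 9523/10000
2 2 913/1000
DF(2y) is solved at step 2

step 1 [1y] bond c/1=31/400: DF=(4104413/4000000 − 31/400·(0))/(1+31/400) = 9523/10000 ≈ 0.952300
step 2 [2y] bond c/1=19/400: DF=(4006407/4000000 − 19/400·(0.952300))/(1+19/400) = 913/1000 ≈ 0.913000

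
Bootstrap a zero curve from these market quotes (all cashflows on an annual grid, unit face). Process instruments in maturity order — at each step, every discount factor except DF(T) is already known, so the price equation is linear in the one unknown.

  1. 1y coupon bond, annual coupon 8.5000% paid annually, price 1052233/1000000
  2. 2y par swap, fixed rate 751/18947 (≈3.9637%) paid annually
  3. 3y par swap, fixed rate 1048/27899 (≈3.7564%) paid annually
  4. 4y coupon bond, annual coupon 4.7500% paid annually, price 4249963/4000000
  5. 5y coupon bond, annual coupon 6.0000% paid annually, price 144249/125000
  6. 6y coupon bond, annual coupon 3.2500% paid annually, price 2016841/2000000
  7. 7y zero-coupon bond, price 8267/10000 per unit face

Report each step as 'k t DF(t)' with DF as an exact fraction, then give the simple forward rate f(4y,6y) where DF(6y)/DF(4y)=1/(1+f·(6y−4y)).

1 1 4849/5000
2 2 9249/10000
3 3 1119/1250
4 4 4439/5000
5 5 1761/2000
6 6 2083/2500
7 7 8267/10000
f(4y,6y) = ((4439/5000)/(2083/2500) − 1)/(2) = 273/8332 ≈ 3.2765%

step 1 [1y] bond c/1=17/200: DF=(1052233/1000000 − 17/200·(0))/(1+17/200) = 4849/5000 ≈ 0.969800
step 2 [2y] swap r/1=751/18947: DF=(1 − 751/18947·(0.969800))/(1+751/18947) = 9249/10000 ≈ 0.924900
step 3 [3y] swap r/1=1048/27899: DF=(1 − 1048/27899·(0.969800+0.924900))/(1+1048/27899) = 1119/1250 ≈ 0.895200
step 4 [4y] bond c/1=19/400: DF=(4249963/4000000 − 19/400·(0.969800+0.924900+0.895200))/(1+19/400) = 4439/5000 ≈ 0.887800
step 5 [5y] bond c/1=3/50: DF=(144249/125000 − 3/50·(0.969800+0.924900+0.895200+0.887800))/(1+3/50) = 1761/2000 ≈ 0.880500
step 6 [6y] bond c/1=13/400: DF=(2016841/2000000 − 13/400·(0.969800+0.924900+0.895200+0.887800+0.880500))/(1+13/400) = 2083/2500 ≈ 0.833200
step 7 [7y] zero: DF = P = 8267/10000 ≈ 0.826700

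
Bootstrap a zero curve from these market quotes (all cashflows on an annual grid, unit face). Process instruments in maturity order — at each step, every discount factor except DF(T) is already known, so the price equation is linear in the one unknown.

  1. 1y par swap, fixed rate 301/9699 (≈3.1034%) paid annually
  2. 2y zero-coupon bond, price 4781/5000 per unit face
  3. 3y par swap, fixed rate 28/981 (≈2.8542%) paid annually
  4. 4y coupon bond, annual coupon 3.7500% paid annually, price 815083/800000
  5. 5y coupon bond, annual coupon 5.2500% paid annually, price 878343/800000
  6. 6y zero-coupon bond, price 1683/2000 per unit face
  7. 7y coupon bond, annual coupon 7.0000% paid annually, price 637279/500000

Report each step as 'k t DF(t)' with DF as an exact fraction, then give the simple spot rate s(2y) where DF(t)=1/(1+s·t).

1 1 9699/10000
2 2 4781/5000
3 3 2297/2500
4 4 1099/1250
5 5 4287/5000
6 6 1683/2000
7 7 2091/2500
s(2y) = (1/(4781/5000) − 1)/(2) = 219/9562 ≈ 2.2903%

step 1 [1y] swap r/1=301/9699: DF=(1 − 301/9699·(0))/(1+301/9699) = 9699/10000 ≈ 0.969900
step 2 [2y] zero: DF = P = 4781/5000 ≈ 0.956200
step 3 [3y] swap r/1=28/981: DF=(1 − 28/981·(0.969900+0.956200))/(1+28/981) = 2297/2500 ≈ 0.918800
step 4 [4y] bond c/1=3/80: DF=(815083/800000 − 3/80·(0.969900+0.956200+0.918800))/(1+3/80) = 1099/1250 ≈ 0.879200
step 5 [5y] bond c/1=21/400: DF=(878343/800000 − 21/400·(0.969900+0.956200+0.918800+0.879200))/(1+21/400) = 4287/5000 ≈ 0.857400
step 6 [6y] zero: DF = P = 1683/2000 ≈ 0.841500
step 7 [7y] bond c/1=7/100: DF=(637279/500000 − 7/100·(0.969900+0.956200+0.918800+0.879200+0.857400+0.841500))/(1+7/100) = 2091/2500 ≈ 0.836400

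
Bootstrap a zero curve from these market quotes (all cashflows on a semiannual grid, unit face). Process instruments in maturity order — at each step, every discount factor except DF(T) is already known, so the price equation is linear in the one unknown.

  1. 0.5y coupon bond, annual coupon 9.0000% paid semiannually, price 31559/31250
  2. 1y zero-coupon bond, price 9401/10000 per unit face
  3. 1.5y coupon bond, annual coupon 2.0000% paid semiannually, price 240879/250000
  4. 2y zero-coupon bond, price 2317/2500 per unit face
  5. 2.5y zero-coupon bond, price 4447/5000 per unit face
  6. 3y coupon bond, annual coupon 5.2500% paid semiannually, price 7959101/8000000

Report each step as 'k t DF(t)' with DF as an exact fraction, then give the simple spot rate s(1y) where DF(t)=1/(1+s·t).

step 1 [0.5y] bond c/2=9/200: DF=(31559/31250 − 9/200·(0))/(1+9/200) = 604/625 ≈ 0.966400
step 2 [1y] zero: DF = P = 9401/10000 ≈ 0.940100
step 3 [1.5y] bond c/2=1/100: DF=(240879/250000 − 1/100·(0.966400+0.940100))/(1+1/100) = 9351/10000 ≈ 0.935100
step 4 [2y] zero: DF = P = 2317/2500 ≈ 0.926800
step 5 [2.5y] zero: DF = P = 4447/5000 ≈ 0.889400
step 6 [3y] bond c/2=21/800: DF=(7959101/8000000 − 21/800·(0.966400+0.940100+0.935100+0.926800+0.889400))/(1+21/800) = 8503/10000 ≈ 0.850300

1 1/2 604/625
2 1 9401/10000
3 3/2 9351/10000
4 2 2317/2500
5 5/2 4447/5000
6 3 8503/10000
s(1y) = (1/(9401/10000) − 1)/(1) = 599/9401 ≈ 6.3717%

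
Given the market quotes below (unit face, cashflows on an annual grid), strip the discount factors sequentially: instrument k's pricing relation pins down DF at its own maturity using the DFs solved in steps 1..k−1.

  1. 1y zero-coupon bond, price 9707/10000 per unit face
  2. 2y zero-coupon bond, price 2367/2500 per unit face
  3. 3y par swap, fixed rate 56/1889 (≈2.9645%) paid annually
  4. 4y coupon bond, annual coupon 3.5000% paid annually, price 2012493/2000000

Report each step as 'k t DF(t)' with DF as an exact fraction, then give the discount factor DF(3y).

step 1 [1y] zero: DF = P = 9707/10000 ≈ 0.970700
step 2 [2y] zero: DF = P = 2367/2500 ≈ 0.946800
step 3 [3y] swap r/1=56/1889: DF=(1 − 56/1889·(0.970700+0.946800))/(1+56/1889) = 229/250 ≈ 0.916000
step 4 [4y] bond c/1=7/200: DF=(2012493/2000000 − 7/200·(0.970700+0.946800+0.916000))/(1+7/200) = 2191/2500 ≈ 0.876400

1 1 9707/10000
2 2 2367/2500
3 3 229/250
4 4 2191/2500
DF(3y) = 229/250 ≈ 0.916000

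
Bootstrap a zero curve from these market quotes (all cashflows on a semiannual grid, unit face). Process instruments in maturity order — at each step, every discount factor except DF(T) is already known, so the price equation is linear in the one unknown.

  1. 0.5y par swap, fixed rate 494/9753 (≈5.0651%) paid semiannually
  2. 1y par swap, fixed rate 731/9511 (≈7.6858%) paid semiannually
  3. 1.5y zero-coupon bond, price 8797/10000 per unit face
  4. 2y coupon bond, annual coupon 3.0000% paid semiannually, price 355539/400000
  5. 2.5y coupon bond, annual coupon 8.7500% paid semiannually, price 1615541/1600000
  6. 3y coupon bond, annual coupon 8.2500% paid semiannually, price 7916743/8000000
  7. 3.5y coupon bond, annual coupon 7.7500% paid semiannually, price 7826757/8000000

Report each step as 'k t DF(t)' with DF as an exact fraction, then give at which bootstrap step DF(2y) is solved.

1 1/2 9753/10000
2 1 9269/10000
3 3/2 8797/10000
4 2 4173/5000
5 5/2 4079/5000
6 3 1937/2500
7 7/2 1869/2500
DF(2y) is solved at step 4

step 1 [0.5y] swap r/2=247/9753: DF=(1 − 247/9753·(0))/(1+247/9753) = 9753/10000 ≈ 0.975300
step 2 [1y] swap r/2=731/19022: DF=(1 − 731/19022·(0.975300))/(1+731/19022) = 9269/10000 ≈ 0.926900
step 3 [1.5y] zero: DF = P = 8797/10000 ≈ 0.879700
step 4 [2y] bond c/2=3/200: DF=(355539/400000 − 3/200·(0.975300+0.926900+0.879700))/(1+3/200) = 4173/5000 ≈ 0.834600
step 5 [2.5y] bond c/2=7/160: DF=(1615541/1600000 − 7/160·(0.975300+0.926900+0.879700+0.834600))/(1+7/160) = 4079/5000 ≈ 0.815800
step 6 [3y] bond c/2=33/800: DF=(7916743/8000000 − 33/800·(0.975300+0.926900+0.879700+0.834600+0.815800))/(1+33/800) = 1937/2500 ≈ 0.774800
step 7 [3.5y] bond c/2=31/800: DF=(7826757/8000000 − 31/800·(0.975300+0.926900+0.879700+0.834600+0.815800+0.774800))/(1+31/800) = 1869/2500 ≈ 0.747600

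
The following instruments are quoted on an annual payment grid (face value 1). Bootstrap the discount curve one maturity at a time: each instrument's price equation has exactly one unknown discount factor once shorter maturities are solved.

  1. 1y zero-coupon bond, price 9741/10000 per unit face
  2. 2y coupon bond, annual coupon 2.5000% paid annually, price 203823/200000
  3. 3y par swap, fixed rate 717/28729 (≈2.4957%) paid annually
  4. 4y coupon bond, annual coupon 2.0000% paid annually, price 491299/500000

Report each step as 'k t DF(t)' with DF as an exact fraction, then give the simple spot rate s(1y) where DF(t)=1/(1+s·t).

step 1 [1y] zero: DF = P = 9741/10000 ≈ 0.974100
step 2 [2y] bond c/1=1/40: DF=(203823/200000 − 1/40·(0.974100))/(1+1/40) = 1941/2000 ≈ 0.970500
step 3 [3y] swap r/1=717/28729: DF=(1 − 717/28729·(0.974100+0.970500))/(1+717/28729) = 9283/10000 ≈ 0.928300
step 4 [4y] bond c/1=1/50: DF=(491299/500000 − 1/50·(0.974100+0.970500+0.928300))/(1+1/50) = 907/1000 ≈ 0.907000

1 1 9741/10000
2 2 1941/2000
3 3 9283/10000
4 4 907/1000
s(1y) = (1/(9741/10000) − 1)/(1) = 259/9741 ≈ 2.6589%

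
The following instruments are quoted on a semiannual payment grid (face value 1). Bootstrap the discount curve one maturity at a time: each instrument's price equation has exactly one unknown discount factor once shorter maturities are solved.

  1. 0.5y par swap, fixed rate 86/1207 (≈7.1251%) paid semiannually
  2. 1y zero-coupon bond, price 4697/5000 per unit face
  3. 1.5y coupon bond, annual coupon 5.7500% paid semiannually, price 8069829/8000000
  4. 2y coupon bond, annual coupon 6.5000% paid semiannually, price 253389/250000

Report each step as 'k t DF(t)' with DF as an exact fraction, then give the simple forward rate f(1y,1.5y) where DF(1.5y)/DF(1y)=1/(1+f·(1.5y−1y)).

step 1 [0.5y] swap r/2=43/1207: DF=(1 − 43/1207·(0))/(1+43/1207) = 1207/1250 ≈ 0.965600
step 2 [1y] zero: DF = P = 4697/5000 ≈ 0.939400
step 3 [1.5y] bond c/2=23/800: DF=(8069829/8000000 − 23/800·(0.965600+0.939400))/(1+23/800) = 9273/10000 ≈ 0.927300
step 4 [2y] bond c/2=13/400: DF=(253389/250000 − 13/400·(0.965600+0.939400+0.927300))/(1+13/400) = 357/400 ≈ 0.892500

1 1/2 1207/1250
2 1 4697/5000
3 3/2 9273/10000
4 2 357/400
f(1y,1.5y) = ((4697/5000)/(9273/10000) − 1)/(1/2) = 22/843 ≈ 2.6097%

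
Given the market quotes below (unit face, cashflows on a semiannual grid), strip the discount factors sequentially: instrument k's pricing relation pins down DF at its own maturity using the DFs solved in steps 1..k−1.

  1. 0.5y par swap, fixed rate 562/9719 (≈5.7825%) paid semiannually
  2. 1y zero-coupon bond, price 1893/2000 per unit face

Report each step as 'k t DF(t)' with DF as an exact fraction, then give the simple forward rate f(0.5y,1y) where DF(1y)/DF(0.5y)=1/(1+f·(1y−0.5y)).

step 1 [0.5y] swap r/2=281/9719: DF=(1 − 281/9719·(0))/(1+281/9719) = 9719/10000 ≈ 0.971900
step 2 [1y] zero: DF = P = 1893/2000 ≈ 0.946500

1 1/2 9719/10000
2 1 1893/2000
f(0.5y,1y) = ((9719/10000)/(1893/2000) − 1)/(1/2) = 508/9465 ≈ 5.3671%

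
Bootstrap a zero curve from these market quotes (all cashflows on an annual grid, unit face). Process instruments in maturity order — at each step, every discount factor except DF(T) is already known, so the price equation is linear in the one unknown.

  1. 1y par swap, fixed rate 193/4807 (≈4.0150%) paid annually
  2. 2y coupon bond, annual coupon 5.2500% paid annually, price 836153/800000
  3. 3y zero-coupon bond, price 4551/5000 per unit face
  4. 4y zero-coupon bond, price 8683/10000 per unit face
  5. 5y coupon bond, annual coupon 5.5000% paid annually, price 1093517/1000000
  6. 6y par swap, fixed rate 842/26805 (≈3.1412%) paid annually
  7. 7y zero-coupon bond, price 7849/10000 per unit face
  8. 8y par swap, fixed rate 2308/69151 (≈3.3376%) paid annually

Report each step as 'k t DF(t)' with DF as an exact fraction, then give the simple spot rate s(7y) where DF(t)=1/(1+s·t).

step 1 [1y] swap r/1=193/4807: DF=(1 − 193/4807·(0))/(1+193/4807) = 4807/5000 ≈ 0.961400
step 2 [2y] bond c/1=21/400: DF=(836153/800000 − 21/400·(0.961400))/(1+21/400) = 9451/10000 ≈ 0.945100
step 3 [3y] zero: DF = P = 4551/5000 ≈ 0.910200
step 4 [4y] zero: DF = P = 8683/10000 ≈ 0.868300
step 5 [5y] bond c/1=11/200: DF=(1093517/1000000 − 11/200·(0.961400+0.945100+0.910200+0.868300))/(1+11/200) = 2111/2500 ≈ 0.844400
step 6 [6y] swap r/1=842/26805: DF=(1 − 842/26805·(0.961400+0.945100+0.910200+0.868300+0.844400))/(1+842/26805) = 2079/2500 ≈ 0.831600
step 7 [7y] zero: DF = P = 7849/10000 ≈ 0.784900
step 8 [8y] swap r/1=2308/69151: DF=(1 − 2308/69151·(0.961400+0.945100+0.910200+0.868300+0.844400+0.831600+0.784900))/(1+2308/69151) = 1923/2500 ≈ 0.769200

1 1 4807/5000
2 2 9451/10000
3 3 4551/5000
4 4 8683/10000
5 5 2111/2500
6 6 2079/2500
7 7 7849/10000
8 8 1923/2500
s(7y) = (1/(7849/10000) − 1)/(7) = 2151/54943 ≈ 3.9150%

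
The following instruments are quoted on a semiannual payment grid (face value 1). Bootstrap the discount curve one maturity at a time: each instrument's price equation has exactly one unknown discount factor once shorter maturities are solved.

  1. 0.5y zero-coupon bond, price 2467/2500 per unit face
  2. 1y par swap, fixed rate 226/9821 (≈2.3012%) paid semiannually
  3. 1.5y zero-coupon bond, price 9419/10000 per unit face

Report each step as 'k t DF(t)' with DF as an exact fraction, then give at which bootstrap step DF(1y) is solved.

1 1/2 2467/2500
2 1 4887/5000
3 3/2 9419/10000
DF(1y) is solved at step 2

step 1 [0.5y] zero: DF = P = 2467/2500 ≈ 0.986800
step 2 [1y] swap r/2=113/9821: DF=(1 − 113/9821·(0.986800))/(1+113/9821) = 4887/5000 ≈ 0.977400
step 3 [1.5y] zero: DF = P = 9419/10000 ≈ 0.941900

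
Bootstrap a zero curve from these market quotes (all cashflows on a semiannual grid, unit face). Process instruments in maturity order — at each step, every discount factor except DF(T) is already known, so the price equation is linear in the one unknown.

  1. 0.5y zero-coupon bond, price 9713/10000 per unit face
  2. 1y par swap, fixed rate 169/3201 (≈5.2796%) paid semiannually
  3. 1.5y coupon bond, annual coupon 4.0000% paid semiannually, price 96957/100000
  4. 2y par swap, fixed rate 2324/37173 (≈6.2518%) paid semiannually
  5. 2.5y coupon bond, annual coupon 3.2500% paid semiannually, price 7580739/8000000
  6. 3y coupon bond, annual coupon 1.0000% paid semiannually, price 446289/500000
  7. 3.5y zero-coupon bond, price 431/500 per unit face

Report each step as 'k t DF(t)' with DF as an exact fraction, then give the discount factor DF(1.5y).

1 1/2 9713/10000
2 1 9493/10000
3 3/2 9129/10000
4 2 4419/5000
5 5/2 873/1000
6 3 8653/10000
7 7/2 431/500
DF(1.5y) = 9129/10000 ≈ 0.912900

step 1 [0.5y] zero: DF = P = 9713/10000 ≈ 0.971300
step 2 [1y] swap r/2=169/6402: DF=(1 − 169/6402·(0.971300))/(1+169/6402) = 9493/10000 ≈ 0.949300
step 3 [1.5y] bond c/2=1/50: DF=(96957/100000 − 1/50·(0.971300+0.949300))/(1+1/50) = 9129/10000 ≈ 0.912900
step 4 [2y] swap r/2=1162/37173: DF=(1 − 1162/37173·(0.971300+0.949300+0.912900))/(1+1162/37173) = 4419/5000 ≈ 0.883800
step 5 [2.5y] bond c/2=13/800: DF=(7580739/8000000 − 13/800·(0.971300+0.949300+0.912900+0.883800))/(1+13/800) = 873/1000 ≈ 0.873000
step 6 [3y] bond c/2=1/200: DF=(446289/500000 − 1/200·(0.971300+0.949300+0.912900+0.883800+0.873000))/(1+1/200) = 8653/10000 ≈ 0.865300
step 7 [3.5y] zero: DF = P = 431/500 ≈ 0.862000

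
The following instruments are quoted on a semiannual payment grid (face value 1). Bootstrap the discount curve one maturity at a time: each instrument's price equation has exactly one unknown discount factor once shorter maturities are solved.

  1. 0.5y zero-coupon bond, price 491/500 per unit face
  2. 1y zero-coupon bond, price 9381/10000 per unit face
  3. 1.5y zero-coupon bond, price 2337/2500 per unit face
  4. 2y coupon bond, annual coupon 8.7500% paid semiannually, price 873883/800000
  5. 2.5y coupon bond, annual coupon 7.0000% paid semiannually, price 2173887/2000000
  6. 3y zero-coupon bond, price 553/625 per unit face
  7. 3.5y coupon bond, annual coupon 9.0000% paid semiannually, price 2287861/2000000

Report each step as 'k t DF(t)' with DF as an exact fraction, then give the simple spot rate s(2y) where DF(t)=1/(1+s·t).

1 1/2 491/500
2 1 9381/10000
3 3/2 2337/2500
4 2 9269/10000
5 5/2 9223/10000
6 3 553/625
7 7/2 427/500
s(2y) = (1/(9269/10000) − 1)/(2) = 731/18538 ≈ 3.9433%

step 1 [0.5y] zero: DF = P = 491/500 ≈ 0.982000
step 2 [1y] zero: DF = P = 9381/10000 ≈ 0.938100
step 3 [1.5y] zero: DF = P = 2337/2500 ≈ 0.934800
step 4 [2y] bond c/2=7/160: DF=(873883/800000 − 7/160·(0.982000+0.938100+0.934800))/(1+7/160) = 9269/10000 ≈ 0.926900
step 5 [2.5y] bond c/2=7/200: DF=(2173887/2000000 − 7/200·(0.982000+0.938100+0.934800+0.926900))/(1+7/200) = 9223/10000 ≈ 0.922300
step 6 [3y] zero: DF = P = 553/625 ≈ 0.884800
step 7 [3.5y] bond c/2=9/200: DF=(2287861/2000000 − 9/200·(0.982000+0.938100+0.934800+0.926900+0.922300+0.884800))/(1+9/200) = 427/500 ≈ 0.854000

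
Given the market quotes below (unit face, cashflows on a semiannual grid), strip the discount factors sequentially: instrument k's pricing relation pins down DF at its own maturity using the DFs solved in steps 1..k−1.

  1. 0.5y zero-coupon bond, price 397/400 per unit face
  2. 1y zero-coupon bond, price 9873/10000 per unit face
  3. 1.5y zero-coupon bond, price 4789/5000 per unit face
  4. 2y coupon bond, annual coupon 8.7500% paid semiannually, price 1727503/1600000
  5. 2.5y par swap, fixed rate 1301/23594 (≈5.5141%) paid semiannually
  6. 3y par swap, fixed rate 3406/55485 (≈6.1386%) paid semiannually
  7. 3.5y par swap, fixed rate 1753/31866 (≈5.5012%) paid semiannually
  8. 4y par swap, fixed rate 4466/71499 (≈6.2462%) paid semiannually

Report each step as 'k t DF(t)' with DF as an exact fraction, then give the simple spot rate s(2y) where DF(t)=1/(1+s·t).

step 1 [0.5y] zero: DF = P = 397/400 ≈ 0.992500
step 2 [1y] zero: DF = P = 9873/10000 ≈ 0.987300
step 3 [1.5y] zero: DF = P = 4789/5000 ≈ 0.957800
step 4 [2y] bond c/2=7/160: DF=(1727503/1600000 − 7/160·(0.992500+0.987300+0.957800))/(1+7/160) = 9113/10000 ≈ 0.911300
step 5 [2.5y] swap r/2=1301/47188: DF=(1 − 1301/47188·(0.992500+0.987300+0.957800+0.911300))/(1+1301/47188) = 8699/10000 ≈ 0.869900
step 6 [3y] swap r/2=1703/55485: DF=(1 − 1703/55485·(0.992500+0.987300+0.957800+0.911300+0.869900))/(1+1703/55485) = 8297/10000 ≈ 0.829700
step 7 [3.5y] swap r/2=1753/63732: DF=(1 − 1753/63732·(0.992500+0.987300+0.957800+0.911300+0.869900+0.829700))/(1+1753/63732) = 8247/10000 ≈ 0.824700
step 8 [4y] swap r/2=2233/71499: DF=(1 − 2233/71499·(0.992500+0.987300+0.957800+0.911300+0.869900+0.829700+0.824700))/(1+2233/71499) = 7767/10000 ≈ 0.776700

1 1/2 397/400
2 1 9873/10000
3 3/2 4789/5000
4 2 9113/10000
5 5/2 8699/10000
6 3 8297/10000
7 7/2 8247/10000
8 4 7767/10000
s(2y) = (1/(9113/10000) − 1)/(2) = 887/18226 ≈ 4.8667%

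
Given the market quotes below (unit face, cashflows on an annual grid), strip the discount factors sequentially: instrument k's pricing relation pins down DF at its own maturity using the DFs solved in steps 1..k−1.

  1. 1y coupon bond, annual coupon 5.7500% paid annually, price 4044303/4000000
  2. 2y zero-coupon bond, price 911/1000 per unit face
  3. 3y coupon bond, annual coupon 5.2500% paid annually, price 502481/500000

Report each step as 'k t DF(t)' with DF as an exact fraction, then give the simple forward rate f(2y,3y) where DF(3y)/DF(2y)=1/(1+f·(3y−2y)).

step 1 [1y] bond c/1=23/400: DF=(4044303/4000000 − 23/400·(0))/(1+23/400) = 9561/10000 ≈ 0.956100
step 2 [2y] zero: DF = P = 911/1000 ≈ 0.911000
step 3 [3y] bond c/1=21/400: DF=(502481/500000 − 21/400·(0.956100+0.911000))/(1+21/400) = 8617/10000 ≈ 0.861700

1 1 9561/10000
2 2 911/1000
3 3 8617/10000
f(2y,3y) = ((911/1000)/(8617/10000) − 1)/(1) = 493/8617 ≈ 5.7212%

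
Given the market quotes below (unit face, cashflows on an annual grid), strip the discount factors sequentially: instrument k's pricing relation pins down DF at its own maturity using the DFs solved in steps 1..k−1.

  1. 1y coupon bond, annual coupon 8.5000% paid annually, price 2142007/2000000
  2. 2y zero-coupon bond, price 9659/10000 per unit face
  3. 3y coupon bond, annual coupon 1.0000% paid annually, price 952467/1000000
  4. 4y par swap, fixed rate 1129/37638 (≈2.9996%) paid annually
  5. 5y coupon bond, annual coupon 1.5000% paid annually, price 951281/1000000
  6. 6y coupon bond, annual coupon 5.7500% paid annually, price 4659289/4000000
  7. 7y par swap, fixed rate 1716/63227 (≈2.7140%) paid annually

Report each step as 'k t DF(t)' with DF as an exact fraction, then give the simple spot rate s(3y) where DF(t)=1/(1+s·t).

step 1 [1y] bond c/1=17/200: DF=(2142007/2000000 − 17/200·(0))/(1+17/200) = 9871/10000 ≈ 0.987100
step 2 [2y] zero: DF = P = 9659/10000 ≈ 0.965900
step 3 [3y] bond c/1=1/100: DF=(952467/1000000 − 1/100·(0.987100+0.965900))/(1+1/100) = 9237/10000 ≈ 0.923700
step 4 [4y] swap r/1=1129/37638: DF=(1 − 1129/37638·(0.987100+0.965900+0.923700))/(1+1129/37638) = 8871/10000 ≈ 0.887100
step 5 [5y] bond c/1=3/200: DF=(951281/1000000 − 3/200·(0.987100+0.965900+0.923700+0.887100))/(1+3/200) = 551/625 ≈ 0.881600
step 6 [6y] bond c/1=23/400: DF=(4659289/4000000 − 23/400·(0.987100+0.965900+0.923700+0.887100+0.881600))/(1+23/400) = 8489/10000 ≈ 0.848900
step 7 [7y] swap r/1=1716/63227: DF=(1 − 1716/63227·(0.987100+0.965900+0.923700+0.887100+0.881600+0.848900))/(1+1716/63227) = 2071/2500 ≈ 0.828400

1 1 9871/10000
2 2 9659/10000
3 3 9237/10000
4 4 8871/10000
5 5 551/625
6 6 8489/10000
7 7 2071/2500
s(3y) = (1/(9237/10000) − 1)/(3) = 763/27711 ≈ 2.7534%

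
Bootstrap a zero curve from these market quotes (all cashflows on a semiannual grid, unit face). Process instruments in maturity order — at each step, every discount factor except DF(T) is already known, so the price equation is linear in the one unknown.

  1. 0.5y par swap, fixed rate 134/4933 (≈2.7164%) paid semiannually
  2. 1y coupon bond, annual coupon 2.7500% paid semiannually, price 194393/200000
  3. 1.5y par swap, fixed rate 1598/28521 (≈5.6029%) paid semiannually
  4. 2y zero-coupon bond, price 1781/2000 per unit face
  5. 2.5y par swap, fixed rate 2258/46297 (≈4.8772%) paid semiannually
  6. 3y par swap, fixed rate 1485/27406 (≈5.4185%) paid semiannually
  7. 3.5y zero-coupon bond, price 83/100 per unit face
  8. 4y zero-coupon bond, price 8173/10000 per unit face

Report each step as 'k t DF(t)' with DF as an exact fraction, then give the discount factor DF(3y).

step 1 [0.5y] swap r/2=67/4933: DF=(1 − 67/4933·(0))/(1+67/4933) = 4933/5000 ≈ 0.986600
step 2 [1y] bond c/2=11/800: DF=(194393/200000 − 11/800·(0.986600))/(1+11/800) = 4727/5000 ≈ 0.945400
step 3 [1.5y] swap r/2=799/28521: DF=(1 − 799/28521·(0.986600+0.945400))/(1+799/28521) = 9201/10000 ≈ 0.920100
step 4 [2y] zero: DF = P = 1781/2000 ≈ 0.890500
step 5 [2.5y] swap r/2=1129/46297: DF=(1 − 1129/46297·(0.986600+0.945400+0.920100+0.890500))/(1+1129/46297) = 8871/10000 ≈ 0.887100
step 6 [3y] swap r/2=1485/54812: DF=(1 − 1485/54812·(0.986600+0.945400+0.920100+0.890500+0.887100))/(1+1485/54812) = 1703/2000 ≈ 0.851500
step 7 [3.5y] zero: DF = P = 83/100 ≈ 0.830000
step 8 [4y] zero: DF = P = 8173/10000 ≈ 0.817300

1 1/2 4933/5000
2 1 4727/5000
3 3/2 9201/10000
4 2 1781/2000
5 5/2 8871/10000
6 3 1703/2000
7 7/2 83/100
8 4 8173/10000
DF(3y) = 1703/2000 ≈ 0.851500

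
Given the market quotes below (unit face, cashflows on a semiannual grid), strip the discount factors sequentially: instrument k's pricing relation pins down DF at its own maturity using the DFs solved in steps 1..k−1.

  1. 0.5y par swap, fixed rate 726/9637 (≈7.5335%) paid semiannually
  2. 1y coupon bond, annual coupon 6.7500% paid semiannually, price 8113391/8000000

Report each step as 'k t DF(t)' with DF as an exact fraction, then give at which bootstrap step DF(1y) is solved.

1 1/2 9637/10000
2 1 1187/1250
DF(1y) is solved at step 2

step 1 [0.5y] swap r/2=363/9637: DF=(1 − 363/9637·(0))/(1+363/9637) = 9637/10000 ≈ 0.963700
step 2 [1y] bond c/2=27/800: DF=(8113391/8000000 − 27/800·(0.963700))/(1+27/800) = 1187/1250 ≈ 0.949600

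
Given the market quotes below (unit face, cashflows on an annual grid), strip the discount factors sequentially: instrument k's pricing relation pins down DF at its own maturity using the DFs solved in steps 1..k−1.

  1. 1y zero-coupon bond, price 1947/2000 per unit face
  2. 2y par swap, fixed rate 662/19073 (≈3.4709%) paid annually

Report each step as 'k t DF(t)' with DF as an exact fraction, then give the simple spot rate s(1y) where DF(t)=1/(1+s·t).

1 1 1947/2000
2 2 4669/5000
s(1y) = (1/(1947/2000) − 1)/(1) = 53/1947 ≈ 2.7221%

step 1 [1y] zero: DF = P = 1947/2000 ≈ 0.973500
step 2 [2y] swap r/1=662/19073: DF=(1 − 662/19073·(0.973500))/(1+662/19073) = 4669/5000 ≈ 0.933800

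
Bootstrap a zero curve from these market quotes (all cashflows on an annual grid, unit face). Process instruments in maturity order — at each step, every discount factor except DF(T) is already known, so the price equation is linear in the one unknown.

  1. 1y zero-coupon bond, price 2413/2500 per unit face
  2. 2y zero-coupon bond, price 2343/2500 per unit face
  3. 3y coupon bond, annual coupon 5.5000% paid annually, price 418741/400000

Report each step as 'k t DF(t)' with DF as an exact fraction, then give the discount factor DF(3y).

1 1 2413/2500
2 2 2343/2500
3 3 8931/10000
DF(3y) = 8931/10000 ≈ 0.893100

step 1 [1y] zero: DF = P = 2413/2500 ≈ 0.965200
step 2 [2y] zero: DF = P = 2343/2500 ≈ 0.937200
step 3 [3y] bond c/1=11/200: DF=(418741/400000 − 11/200·(0.965200+0.937200))/(1+11/200) = 8931/10000 ≈ 0.893100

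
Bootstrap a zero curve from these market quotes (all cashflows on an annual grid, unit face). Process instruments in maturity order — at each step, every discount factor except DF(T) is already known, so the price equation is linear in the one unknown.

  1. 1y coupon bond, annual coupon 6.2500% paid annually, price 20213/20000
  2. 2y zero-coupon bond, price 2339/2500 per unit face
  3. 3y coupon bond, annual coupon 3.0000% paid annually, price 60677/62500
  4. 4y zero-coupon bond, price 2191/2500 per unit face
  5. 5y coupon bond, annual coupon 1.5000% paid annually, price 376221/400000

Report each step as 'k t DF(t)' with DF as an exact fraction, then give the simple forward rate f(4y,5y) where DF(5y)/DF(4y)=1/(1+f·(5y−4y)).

1 1 1189/1250
2 2 2339/2500
3 3 2219/2500
4 4 2191/2500
5 5 8727/10000
f(4y,5y) = ((2191/2500)/(8727/10000) − 1)/(1) = 37/8727 ≈ 0.4240%

step 1 [1y] bond c/1=1/16: DF=(20213/20000 − 1/16·(0))/(1+1/16) = 1189/1250 ≈ 0.951200
step 2 [2y] zero: DF = P = 2339/2500 ≈ 0.935600
step 3 [3y] bond c/1=3/100: DF=(60677/62500 − 3/100·(0.951200+0.935600))/(1+3/100) = 2219/2500 ≈ 0.887600
step 4 [4y] zero: DF = P = 2191/2500 ≈ 0.876400
step 5 [5y] bond c/1=3/200: DF=(376221/400000 − 3/200·(0.951200+0.935600+0.887600+0.876400))/(1+3/200) = 8727/10000 ≈ 0.872700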